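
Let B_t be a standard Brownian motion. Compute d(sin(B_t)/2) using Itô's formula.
d(sin(B_t)/2) = (-sin(B_t)/4) dt + (cos(B_t)/2) dB_t

Itô's formula for f(B_t) gives d f(B_t) = f'(B_t) dB_t + (1/2) f''(B_t) dt. Compute derivatives of f(x) = sin(x)/2:
  f'(x)  = cos(x)/2
  f''(x) = -sin(x)/2
Substitute x = B_t and multiply the f'' term by 1/2:
  drift     = (1/2) * (-sin(x)/2) evaluated at B_t = -sin(B_t)/4
  diffusion = (cos(x)/2) evaluated at B_t = cos(B_t)/2
Therefore d(sin(B_t)/2) = (-sin(B_t)/4) dt + (cos(B_t)/2) dB_t.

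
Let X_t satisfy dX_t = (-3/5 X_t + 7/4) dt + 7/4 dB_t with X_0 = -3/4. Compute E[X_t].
E[X_t] = 35/12 - 11*exp(-3*t/5)/3

Taking expectations and using E[dB_t] = 0, the mean m(t) = E[X_t] satisfies the ODE m'(t) = a m(t) + b with m(0) = x_0. With a = -3/5, b = 7/4, x_0 = -3/4, the solution is
  m(t) = x_0 * exp(a t) + (b/a) * (exp(a t) - 1)
       = (-3/4) * exp((-3/5) t) + ((7/4)/(-3/5)) * (exp((-3/5) t) - 1)
       = 35/12 - 11*exp(-3*t/5)/3.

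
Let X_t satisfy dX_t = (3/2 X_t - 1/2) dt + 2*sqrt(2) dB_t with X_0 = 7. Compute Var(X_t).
Var(X_t) = 8*exp(3*t)/3 - 8/3

The variance V(t) = Var(X_t) satisfies V'(t) = 2 a V(t) + c^2 with V(0) = 0 (drift coefficient is linear in X, diffusion is constant). With a = 3/2, c = 2*sqrt(2), the solution is
  V(t) = (c^2 / (2 a)) * (exp(2 a t) - 1)
       = ((2*sqrt(2))^2 / (2*(3/2))) * (exp(3 t) - 1)
       = 8*exp(3*t)/3 - 8/3.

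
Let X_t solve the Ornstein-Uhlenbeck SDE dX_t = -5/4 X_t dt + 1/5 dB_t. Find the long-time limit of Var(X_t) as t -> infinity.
lim Var(X_t) = 2/125

The OU SDE dX = -theta X dt + sigma dB admits the integrating factor exp(theta t): d(exp(theta t) X_t) = sigma exp(theta t) dB_t. Integrating from 0 to t gives X_t = x_0 * exp(-theta t) + sigma * int_0^t exp(-theta (t-s)) dB_s for any initial x_0. The Itô integral has variance (by the Itô isometry) sigma^2 * int_0^t exp(-2 theta (t - s)) ds = sigma^2 * (1 - exp(-2 theta t)) / (2 theta), independent of x_0.
With theta = 5/4, sigma = 1/5:
  Var(X_t) = (1/5)^2 * (1 - exp(-2*5/4 t)) / (2 * 5/4) = 2/125 - 2*exp(-5*t/2)/125.
As t -> infinity, exp(-2*5/4 t) -> 0, so the stationary variance is sigma^2 / (2 theta) = 2/125.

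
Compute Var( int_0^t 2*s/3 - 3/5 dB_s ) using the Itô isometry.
Var = t*(100*t^2 - 270*t + 243)/675

The Itô integral of a deterministic integrand f(s) has mean 0 because each increment f(s) * (B_{s+ds} - B_s) has mean 0. By the Itô isometry:
  Var( int_0^t f(s) dB_s ) = E[ (int_0^t f(s) dB_s)^2 ] = int_0^t f(s)^2 ds.
Here f(s) = 2*s/3 - 3/5, so f(s)^2 = (10*s - 9)^2/225. Integrate:
  int_0^t ((10*s - 9)^2/225) ds = t*(100*t^2 - 270*t + 243)/675.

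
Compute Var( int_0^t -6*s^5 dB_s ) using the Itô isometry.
Var = 36*t^11/11

The Itô integral of a deterministic integrand f(s) has mean 0 because each increment f(s) * (B_{s+ds} - B_s) has mean 0. By the Itô isometry:
  Var( int_0^t f(s) dB_s ) = E[ (int_0^t f(s) dB_s)^2 ] = int_0^t f(s)^2 ds.
Here f(s) = -6*s^5, so f(s)^2 = 36*s^10. Integrate:
  int_0^t (36*s^10) ds = 36*t^11/11.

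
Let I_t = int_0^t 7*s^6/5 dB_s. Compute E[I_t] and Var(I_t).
E[I_t] = 0; Var(I_t) = 49*t^13/325

The Itô integral of a deterministic integrand f(s) has mean 0 because each increment f(s) * (B_{s+ds} - B_s) has mean 0. By the Itô isometry:
  Var( int_0^t f(s) dB_s ) = E[ (int_0^t f(s) dB_s)^2 ] = int_0^t f(s)^2 ds.
Here f(s) = 7*s^6/5, so f(s)^2 = 49*s^12/25. Integrate:
  int_0^t (49*s^12/25) ds = 49*t^13/325.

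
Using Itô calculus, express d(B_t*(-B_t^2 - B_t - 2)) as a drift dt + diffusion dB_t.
d(B_t*(-B_t^2 - B_t - 2)) = (-3*B_t - 1) dt + (-3*B_t^2 - 2*B_t - 2) dB_t

Itô's formula for f(B_t) gives d f(B_t) = f'(B_t) dB_t + (1/2) f''(B_t) dt. Compute derivatives of f(x) = x*(-x^2 - x - 2):
  f'(x)  = -3*x^2 - 2*x - 2
  f''(x) = -6*x - 2
Substitute x = B_t and multiply the f'' term by 1/2:
  drift     = (1/2) * (-6*x - 2) evaluated at B_t = -3*B_t - 1
  diffusion = (-3*x^2 - 2*x - 2) evaluated at B_t = -3*B_t^2 - 2*B_t - 2
Therefore d(B_t*(-B_t^2 - B_t - 2)) = (-3*B_t - 1) dt + (-3*B_t^2 - 2*B_t - 2) dB_t.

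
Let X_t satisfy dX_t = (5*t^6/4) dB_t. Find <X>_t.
<X>_t = 25*t^13/208

For an Itô process dX_t = a(t) dt + b(t) dB_t, the quadratic variation is <X>_t = int_0^t b(s)^2 ds (the drift term does not contribute). Here b(s) = 5*s^6/4, so
  b(s)^2 = 25*s^12/16.
Integrating from 0 to t:
  <X>_t = int_0^t (25*s^12/16) ds = 25*t^13/208.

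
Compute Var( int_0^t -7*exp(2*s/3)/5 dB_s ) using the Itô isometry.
Var = 147*exp(4*t/3)/100 - 147/100

The Itô integral of a deterministic integrand f(s) has mean 0 because each increment f(s) * (B_{s+ds} - B_s) has mean 0. By the Itô isometry:
  Var( int_0^t f(s) dB_s ) = E[ (int_0^t f(s) dB_s)^2 ] = int_0^t f(s)^2 ds.
Here f(s) = -7*exp(2*s/3)/5, so f(s)^2 = 49*exp(4*s/3)/25. Integrate:
  int_0^t (49*exp(4*s/3)/25) ds = 147*exp(4*t/3)/100 - 147/100.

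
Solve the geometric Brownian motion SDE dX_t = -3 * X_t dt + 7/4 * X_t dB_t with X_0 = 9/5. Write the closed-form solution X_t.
X_t = 9/5 * exp((-145/32) * t + (7/4) * B_t)

For GBM dX = mu X dt + sigma X dB with X_0 = x_0, apply Itô to Y = log X: dY = (mu - sigma^2/2) dt + sigma dB, so Y_t = log(x_0) + (mu - sigma^2/2) t + sigma B_t and hence X_t = x_0 * exp((mu - sigma^2/2) t + sigma B_t).
With mu = -3, sigma = 7/4, x_0 = 9/5, this gives:
  X_t = 9/5 * exp((-145/32) * t + (7/4) * B_t).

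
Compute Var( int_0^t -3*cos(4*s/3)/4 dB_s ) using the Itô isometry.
Var = 9*t/32 + 27*sin(4*t/3)*cos(4*t/3)/128

The Itô integral of a deterministic integrand f(s) has mean 0 because each increment f(s) * (B_{s+ds} - B_s) has mean 0. By the Itô isometry:
  Var( int_0^t f(s) dB_s ) = E[ (int_0^t f(s) dB_s)^2 ] = int_0^t f(s)^2 ds.
Here f(s) = -3*cos(4*s/3)/4, so f(s)^2 = 9*cos(4*s/3)^2/16. Integrate:
  int_0^t (9*cos(4*s/3)^2/16) ds = 9*t/32 + 27*sin(4*t/3)*cos(4*t/3)/128.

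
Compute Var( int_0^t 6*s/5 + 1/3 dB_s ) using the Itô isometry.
Var = t*(108*t^2 + 90*t + 25)/225

The Itô integral of a deterministic integrand f(s) has mean 0 because each increment f(s) * (B_{s+ds} - B_s) has mean 0. By the Itô isometry:
  Var( int_0^t f(s) dB_s ) = E[ (int_0^t f(s) dB_s)^2 ] = int_0^t f(s)^2 ds.
Here f(s) = 6*s/5 + 1/3, so f(s)^2 = (18*s + 5)^2/225. Integrate:
  int_0^t ((18*s + 5)^2/225) ds = t*(108*t^2 + 90*t + 25)/225.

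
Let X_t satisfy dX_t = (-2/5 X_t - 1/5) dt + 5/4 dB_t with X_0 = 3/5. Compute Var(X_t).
Var(X_t) = 125/64 - 125*exp(-4*t/5)/64

The variance V(t) = Var(X_t) satisfies V'(t) = 2 a V(t) + c^2 with V(0) = 0 (drift coefficient is linear in X, diffusion is constant). With a = -2/5, c = 5/4, the solution is
  V(t) = (c^2 / (2 a)) * (exp(2 a t) - 1)
       = ((5/4)^2 / (2*(-2/5))) * (exp((-4/5) t) - 1)
       = 125/64 - 125*exp(-4*t/5)/64.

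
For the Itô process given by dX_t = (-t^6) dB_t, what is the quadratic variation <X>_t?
<X>_t = t^13/13

For an Itô process dX_t = a(t) dt + b(t) dB_t, the quadratic variation is <X>_t = int_0^t b(s)^2 ds (the drift term does not contribute). Here b(s) = -s^6, so
  b(s)^2 = s^12.
Integrating from 0 to t:
  <X>_t = int_0^t (s^12) ds = t^13/13.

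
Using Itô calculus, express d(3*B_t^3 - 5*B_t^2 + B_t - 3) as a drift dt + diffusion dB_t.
d(3*B_t^3 - 5*B_t^2 + B_t - 3) = (9*B_t - 5) dt + (9*B_t^2 - 10*B_t + 1) dB_t

Itô's formula for f(B_t) gives d f(B_t) = f'(B_t) dB_t + (1/2) f''(B_t) dt. Compute derivatives of f(x) = 3*x^3 - 5*x^2 + x - 3:
  f'(x)  = 9*x^2 - 10*x + 1
  f''(x) = 18*x - 10
Substitute x = B_t and multiply the f'' term by 1/2:
  drift     = (1/2) * (18*x - 10) evaluated at B_t = 9*B_t - 5
  diffusion = (9*x^2 - 10*x + 1) evaluated at B_t = 9*B_t^2 - 10*B_t + 1
Therefore d(3*B_t^3 - 5*B_t^2 + B_t - 3) = (9*B_t - 5) dt + (9*B_t^2 - 10*B_t + 1) dB_t.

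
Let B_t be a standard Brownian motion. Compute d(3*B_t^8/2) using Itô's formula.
d(3*B_t^8/2) = (42*B_t^6) dt + (12*B_t^7) dB_t

Itô's formula for f(B_t) gives d f(B_t) = f'(B_t) dB_t + (1/2) f''(B_t) dt. Compute derivatives of f(x) = 3*x^8/2:
  f'(x)  = 12*x^7
  f''(x) = 84*x^6
Substitute x = B_t and multiply the f'' term by 1/2:
  drift     = (1/2) * (84*x^6) evaluated at B_t = 42*B_t^6
  diffusion = (12*x^7) evaluated at B_t = 12*B_t^7
Therefore d(3*B_t^8/2) = (42*B_t^6) dt + (12*B_t^7) dB_t.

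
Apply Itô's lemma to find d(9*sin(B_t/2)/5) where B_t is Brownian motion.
d(9*sin(B_t/2)/5) = (-9*sin(B_t/2)/40) dt + (9*cos(B_t/2)/10) dB_t

Itô's formula for f(B_t) gives d f(B_t) = f'(B_t) dB_t + (1/2) f''(B_t) dt. Compute derivatives of f(x) = 9*sin(x/2)/5:
  f'(x)  = 9*cos(x/2)/10
  f''(x) = -9*sin(x/2)/20
Substitute x = B_t and multiply the f'' term by 1/2:
  drift     = (1/2) * (-9*sin(x/2)/20) evaluated at B_t = -9*sin(B_t/2)/40
  diffusion = (9*cos(x/2)/10) evaluated at B_t = 9*cos(B_t/2)/10
Therefore d(9*sin(B_t/2)/5) = (-9*sin(B_t/2)/40) dt + (9*cos(B_t/2)/10) dB_t.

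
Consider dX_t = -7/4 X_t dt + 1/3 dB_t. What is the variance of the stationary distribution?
lim Var(X_t) = 2/63

The OU SDE dX = -theta X dt + sigma dB admits the integrating factor exp(theta t): d(exp(theta t) X_t) = sigma exp(theta t) dB_t. Integrating from 0 to t gives X_t = x_0 * exp(-theta t) + sigma * int_0^t exp(-theta (t-s)) dB_s for any initial x_0. The Itô integral has variance (by the Itô isometry) sigma^2 * int_0^t exp(-2 theta (t - s)) ds = sigma^2 * (1 - exp(-2 theta t)) / (2 theta), independent of x_0.
With theta = 7/4, sigma = 1/3:
  Var(X_t) = (1/3)^2 * (1 - exp(-2*7/4 t)) / (2 * 7/4) = 2/63 - 2*exp(-7*t/2)/63.
As t -> infinity, exp(-2*7/4 t) -> 0, so the stationary variance is sigma^2 / (2 theta) = 2/63.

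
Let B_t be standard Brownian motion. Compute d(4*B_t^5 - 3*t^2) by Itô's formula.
d(4*B_t^5 - 3*t^2) = (40*B_t^3 - 6*t) dt + (20*B_t^4) dB_t

Itô's formula for f(t, x): d f(t, B_t) = (f_t + (1/2) f_xx) dt + f_x dB_t. Compute partials of f(t, x) = -3*t^2 + 4*x^5:
  f_t(t,x)  = -6*t
  f_x(t,x)  = 20*x^4
  f_xx(t,x) = 80*x^3
Assemble drift = f_t + (1/2) f_xx = -6*t + 40*x^3 and diffusion = f_x = 20*x^4. Substituting x = B_t:
  d(4*B_t^5 - 3*t^2) = (40*B_t^3 - 6*t) dt + (20*B_t^4) dB_t.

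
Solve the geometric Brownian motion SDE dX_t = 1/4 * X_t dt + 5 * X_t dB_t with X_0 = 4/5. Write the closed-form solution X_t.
X_t = 4/5 * exp((-49/4) * t + (5) * B_t)

For GBM dX = mu X dt + sigma X dB with X_0 = x_0, apply Itô to Y = log X: dY = (mu - sigma^2/2) dt + sigma dB, so Y_t = log(x_0) + (mu - sigma^2/2) t + sigma B_t and hence X_t = x_0 * exp((mu - sigma^2/2) t + sigma B_t).
With mu = 1/4, sigma = 5, x_0 = 4/5, this gives:
  X_t = 4/5 * exp((-49/4) * t + (5) * B_t).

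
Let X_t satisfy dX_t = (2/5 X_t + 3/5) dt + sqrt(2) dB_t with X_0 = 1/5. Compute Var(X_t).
Var(X_t) = 5*exp(4*t/5)/2 - 5/2

The variance V(t) = Var(X_t) satisfies V'(t) = 2 a V(t) + c^2 with V(0) = 0 (drift coefficient is linear in X, diffusion is constant). With a = 2/5, c = sqrt(2), the solution is
  V(t) = (c^2 / (2 a)) * (exp(2 a t) - 1)
       = (sqrt(2)^2 / (2*(2/5))) * (exp((4/5) t) - 1)
       = 5*exp(4*t/5)/2 - 5/2.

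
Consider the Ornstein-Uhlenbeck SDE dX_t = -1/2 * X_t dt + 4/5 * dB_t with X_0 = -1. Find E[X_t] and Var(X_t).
E[X_t] = -exp(-t/2); Var(X_t) = 16/25 - 16*exp(-t)/25

The OU SDE dX = -theta X dt + sigma dB admits the integrating factor exp(theta t): d(exp(theta t) X_t) = sigma exp(theta t) dB_t. Integrating from 0 to t:
  X_t = x_0 * exp(-theta t) + sigma * int_0^t exp(-theta (t-s)) dB_s.
The Itô integral has mean 0 and (by the Itô isometry) variance sigma^2 * int_0^t exp(-2 theta (t - s)) ds = sigma^2 * (1 - exp(-2 theta t)) / (2 theta).
With theta = 1/2, sigma = 4/5, x_0 = -1:
  E[X_t] = -1 * exp(-1/2 t) = -exp(-t/2)
  Var(X_t) = (4/5)^2 * (1 - exp(-2*1/2 t)) / (2 * 1/2) = 16/25 - 16*exp(-t)/25.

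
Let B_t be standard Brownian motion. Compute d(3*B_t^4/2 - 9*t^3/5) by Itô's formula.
d(3*B_t^4/2 - 9*t^3/5) = (9*B_t^2 - 27*t^2/5) dt + (6*B_t^3) dB_t

Itô's formula for f(t, x): d f(t, B_t) = (f_t + (1/2) f_xx) dt + f_x dB_t. Compute partials of f(t, x) = -9*t^3/5 + 3*x^4/2:
  f_t(t,x)  = -27*t^2/5
  f_x(t,x)  = 6*x^3
  f_xx(t,x) = 18*x^2
Assemble drift = f_t + (1/2) f_xx = -27*t^2/5 + 9*x^2 and diffusion = f_x = 6*x^3. Substituting x = B_t:
  d(3*B_t^4/2 - 9*t^3/5) = (9*B_t^2 - 27*t^2/5) dt + (6*B_t^3) dB_t.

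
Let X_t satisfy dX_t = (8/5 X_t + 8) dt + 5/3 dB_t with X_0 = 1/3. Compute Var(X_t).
Var(X_t) = 125*exp(16*t/5)/144 - 125/144

The variance V(t) = Var(X_t) satisfies V'(t) = 2 a V(t) + c^2 with V(0) = 0 (drift coefficient is linear in X, diffusion is constant). With a = 8/5, c = 5/3, the solution is
  V(t) = (c^2 / (2 a)) * (exp(2 a t) - 1)
       = ((5/3)^2 / (2*(8/5))) * (exp((16/5) t) - 1)
       = 125*exp(16*t/5)/144 - 125/144.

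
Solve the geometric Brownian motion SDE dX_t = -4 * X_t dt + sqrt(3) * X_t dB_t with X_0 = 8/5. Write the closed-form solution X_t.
X_t = 8/5 * exp((-11/2) * t + (sqrt(3)) * B_t)

For GBM dX = mu X dt + sigma X dB with X_0 = x_0, apply Itô to Y = log X: dY = (mu - sigma^2/2) dt + sigma dB, so Y_t = log(x_0) + (mu - sigma^2/2) t + sigma B_t and hence X_t = x_0 * exp((mu - sigma^2/2) t + sigma B_t).
With mu = -4, sigma = sqrt(3), x_0 = 8/5, this gives:
  X_t = 8/5 * exp((-11/2) * t + (sqrt(3)) * B_t).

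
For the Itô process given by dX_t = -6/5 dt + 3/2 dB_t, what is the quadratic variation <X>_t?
<X>_t = 9*t/4

For an Itô process dX_t = a(t) dt + b(t) dB_t, the quadratic variation is <X>_t = int_0^t b(s)^2 ds (the drift term does not contribute). Here b(s) = 3/2, so
  b(s)^2 = 9/4.
Integrating from 0 to t:
  <X>_t = int_0^t (9/4) ds = 9*t/4.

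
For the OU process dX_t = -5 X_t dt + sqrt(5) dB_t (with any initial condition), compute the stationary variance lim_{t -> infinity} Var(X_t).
lim Var(X_t) = 1/2

The OU SDE dX = -theta X dt + sigma dB admits the integrating factor exp(theta t): d(exp(theta t) X_t) = sigma exp(theta t) dB_t. Integrating from 0 to t gives X_t = x_0 * exp(-theta t) + sigma * int_0^t exp(-theta (t-s)) dB_s for any initial x_0. The Itô integral has variance (by the Itô isometry) sigma^2 * int_0^t exp(-2 theta (t - s)) ds = sigma^2 * (1 - exp(-2 theta t)) / (2 theta), independent of x_0.
With theta = 5, sigma = sqrt(5):
  Var(X_t) = (sqrt(5))^2 * (1 - exp(-2*5 t)) / (2 * 5) = 1/2 - exp(-10*t)/2.
As t -> infinity, exp(-2*5 t) -> 0, so the stationary variance is sigma^2 / (2 theta) = 1/2.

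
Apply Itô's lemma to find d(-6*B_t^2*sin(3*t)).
d(-6*B_t^2*sin(3*t)) = (-18*B_t^2*cos(3*t) - 6*sin(3*t)) dt + (-12*B_t*sin(3*t)) dB_t

Itô's formula for f(t, x): d f(t, B_t) = (f_t + (1/2) f_xx) dt + f_x dB_t. Compute partials of f(t, x) = -6*x^2*sin(3*t):
  f_t(t,x)  = -18*x^2*cos(3*t)
  f_x(t,x)  = -12*x*sin(3*t)
  f_xx(t,x) = -12*sin(3*t)
Assemble drift = f_t + (1/2) f_xx = -18*x^2*cos(3*t) - 6*sin(3*t) and diffusion = f_x = -12*x*sin(3*t). Substituting x = B_t:
  d(-6*B_t^2*sin(3*t)) = (-18*B_t^2*cos(3*t) - 6*sin(3*t)) dt + (-12*B_t*sin(3*t)) dB_t.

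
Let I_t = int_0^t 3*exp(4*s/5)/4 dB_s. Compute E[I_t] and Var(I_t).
E[I_t] = 0; Var(I_t) = 45*exp(8*t/5)/128 - 45/128

The Itô integral of a deterministic integrand f(s) has mean 0 because each increment f(s) * (B_{s+ds} - B_s) has mean 0. By the Itô isometry:
  Var( int_0^t f(s) dB_s ) = E[ (int_0^t f(s) dB_s)^2 ] = int_0^t f(s)^2 ds.
Here f(s) = 3*exp(4*s/5)/4, so f(s)^2 = 9*exp(8*s/5)/16. Integrate:
  int_0^t (9*exp(8*s/5)/16) ds = 45*exp(8*t/5)/128 - 45/128.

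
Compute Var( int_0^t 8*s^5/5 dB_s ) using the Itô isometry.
Var = 64*t^11/275

The Itô integral of a deterministic integrand f(s) has mean 0 because each increment f(s) * (B_{s+ds} - B_s) has mean 0. By the Itô isometry:
  Var( int_0^t f(s) dB_s ) = E[ (int_0^t f(s) dB_s)^2 ] = int_0^t f(s)^2 ds.
Here f(s) = 8*s^5/5, so f(s)^2 = 64*s^10/25. Integrate:
  int_0^t (64*s^10/25) ds = 64*t^11/275.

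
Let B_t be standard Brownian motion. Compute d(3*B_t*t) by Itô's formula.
d(3*B_t*t) = (3*B_t) dt + (3*t) dB_t

Itô's formula for f(t, x): d f(t, B_t) = (f_t + (1/2) f_xx) dt + f_x dB_t. Compute partials of f(t, x) = 3*t*x:
  f_t(t,x)  = 3*x
  f_x(t,x)  = 3*t
  f_xx(t,x) = 0
Assemble drift = f_t + (1/2) f_xx = 3*x and diffusion = f_x = 3*t. Substituting x = B_t:
  d(3*B_t*t) = (3*B_t) dt + (3*t) dB_t.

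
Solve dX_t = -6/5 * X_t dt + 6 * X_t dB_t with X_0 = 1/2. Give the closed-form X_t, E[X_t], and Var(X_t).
X_t = 1/2 * exp((-96/5) t + (6) B_t); E[X_t] = exp(-6*t/5)/2; Var(X_t) = (exp(36*t) - 1)*exp(-12*t/5)/4

For GBM dX = mu X dt + sigma X dB with X_0 = x_0, apply Itô to Y = log X: dY = (mu - sigma^2/2) dt + sigma dB, so Y_t = log(x_0) + (mu - sigma^2/2) t + sigma B_t and hence X_t = x_0 * exp((mu - sigma^2/2) t + sigma B_t).
With mu = -6/5, sigma = 6, x_0 = 1/2, this gives:
  X_t = 1/2 * exp((-96/5) * t + (6) * B_t).
Since sigma*B_t ~ Normal(0, sigma^2 t), E[exp(sigma*B_t)] = exp(sigma^2 t / 2); so E[X_t] = x_0 * exp((mu - sigma^2/2) t) * exp(sigma^2 t / 2) = x_0 * exp(mu t) = exp(-6*t/5)/2.
Var(X_t) = E[X_t^2] - (E[X_t])^2 = x_0^2 * exp(2 mu t) * (exp(sigma^2 t) - 1) = (exp(36*t) - 1)*exp(-12*t/5)/4.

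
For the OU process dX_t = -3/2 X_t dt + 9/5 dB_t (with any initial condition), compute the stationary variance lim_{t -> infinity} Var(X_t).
lim Var(X_t) = 27/25

The OU SDE dX = -theta X dt + sigma dB admits the integrating factor exp(theta t): d(exp(theta t) X_t) = sigma exp(theta t) dB_t. Integrating from 0 to t gives X_t = x_0 * exp(-theta t) + sigma * int_0^t exp(-theta (t-s)) dB_s for any initial x_0. The Itô integral has variance (by the Itô isometry) sigma^2 * int_0^t exp(-2 theta (t - s)) ds = sigma^2 * (1 - exp(-2 theta t)) / (2 theta), independent of x_0.
With theta = 3/2, sigma = 9/5:
  Var(X_t) = (9/5)^2 * (1 - exp(-2*3/2 t)) / (2 * 3/2) = 27/25 - 27*exp(-3*t)/25.
As t -> infinity, exp(-2*3/2 t) -> 0, so the stationary variance is sigma^2 / (2 theta) = 27/25.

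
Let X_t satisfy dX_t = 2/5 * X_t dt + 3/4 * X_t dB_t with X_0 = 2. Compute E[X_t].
E[X_t] = 2*exp(2*t/5)

For GBM dX = mu X dt + sigma X dB with X_0 = x_0, apply Itô to Y = log X: dY = (mu - sigma^2/2) dt + sigma dB, so Y_t = log(x_0) + (mu - sigma^2/2) t + sigma B_t and hence X_t = x_0 * exp((mu - sigma^2/2) t + sigma B_t).
With mu = 2/5, sigma = 3/4, x_0 = 2, this gives:
  X_t = 2 * exp((19/160) * t + (3/4) * B_t).
Since sigma*B_t ~ Normal(0, sigma^2 t), E[exp(sigma*B_t)] = exp(sigma^2 t / 2); so E[X_t] = x_0 * exp((mu - sigma^2/2) t) * exp(sigma^2 t / 2) = x_0 * exp(mu t) = 2*exp(2*t/5).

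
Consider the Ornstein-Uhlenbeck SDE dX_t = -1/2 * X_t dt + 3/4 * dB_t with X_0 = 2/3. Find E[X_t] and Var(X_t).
E[X_t] = 2*exp(-t/2)/3; Var(X_t) = 9/16 - 9*exp(-t)/16

The OU SDE dX = -theta X dt + sigma dB admits the integrating factor exp(theta t): d(exp(theta t) X_t) = sigma exp(theta t) dB_t. Integrating from 0 to t:
  X_t = x_0 * exp(-theta t) + sigma * int_0^t exp(-theta (t-s)) dB_s.
The Itô integral has mean 0 and (by the Itô isometry) variance sigma^2 * int_0^t exp(-2 theta (t - s)) ds = sigma^2 * (1 - exp(-2 theta t)) / (2 theta).
With theta = 1/2, sigma = 3/4, x_0 = 2/3:
  E[X_t] = 2/3 * exp(-1/2 t) = 2*exp(-t/2)/3
  Var(X_t) = (3/4)^2 * (1 - exp(-2*1/2 t)) / (2 * 1/2) = 9/16 - 9*exp(-t)/16.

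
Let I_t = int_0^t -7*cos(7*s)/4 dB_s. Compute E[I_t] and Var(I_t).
E[I_t] = 0; Var(I_t) = 49*t/32 + 7*sin(14*t)/64

The Itô integral of a deterministic integrand f(s) has mean 0 because each increment f(s) * (B_{s+ds} - B_s) has mean 0. By the Itô isometry:
  Var( int_0^t f(s) dB_s ) = E[ (int_0^t f(s) dB_s)^2 ] = int_0^t f(s)^2 ds.
Here f(s) = -7*cos(7*s)/4, so f(s)^2 = 49*cos(7*s)^2/16. Integrate:
  int_0^t (49*cos(7*s)^2/16) ds = 49*t/32 + 7*sin(14*t)/64.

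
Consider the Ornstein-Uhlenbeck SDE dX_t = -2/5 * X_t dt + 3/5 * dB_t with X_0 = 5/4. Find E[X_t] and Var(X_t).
E[X_t] = 5*exp(-2*t/5)/4; Var(X_t) = 9/20 - 9*exp(-4*t/5)/20

The OU SDE dX = -theta X dt + sigma dB admits the integrating factor exp(theta t): d(exp(theta t) X_t) = sigma exp(theta t) dB_t. Integrating from 0 to t:
  X_t = x_0 * exp(-theta t) + sigma * int_0^t exp(-theta (t-s)) dB_s.
The Itô integral has mean 0 and (by the Itô isometry) variance sigma^2 * int_0^t exp(-2 theta (t - s)) ds = sigma^2 * (1 - exp(-2 theta t)) / (2 theta).
With theta = 2/5, sigma = 3/5, x_0 = 5/4:
  E[X_t] = 5/4 * exp(-2/5 t) = 5*exp(-2*t/5)/4
  Var(X_t) = (3/5)^2 * (1 - exp(-2*2/5 t)) / (2 * 2/5) = 9/20 - 9*exp(-4*t/5)/20.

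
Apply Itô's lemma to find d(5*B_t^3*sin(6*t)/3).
d(5*B_t^3*sin(6*t)/3) = (5*B_t*(2*B_t^2*cos(6*t) + sin(6*t))) dt + (5*B_t^2*sin(6*t)) dB_t

Itô's formula for f(t, x): d f(t, B_t) = (f_t + (1/2) f_xx) dt + f_x dB_t. Compute partials of f(t, x) = 5*x^3*sin(6*t)/3:
  f_t(t,x)  = 10*x^3*cos(6*t)
  f_x(t,x)  = 5*x^2*sin(6*t)
  f_xx(t,x) = 10*x*sin(6*t)
Assemble drift = f_t + (1/2) f_xx = 5*x*(2*x^2*cos(6*t) + sin(6*t)) and diffusion = f_x = 5*x^2*sin(6*t). Substituting x = B_t:
  d(5*B_t^3*sin(6*t)/3) = (5*B_t*(2*B_t^2*cos(6*t) + sin(6*t))) dt + (5*B_t^2*sin(6*t)) dB_t.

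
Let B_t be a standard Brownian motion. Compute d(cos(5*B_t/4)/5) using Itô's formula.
d(cos(5*B_t/4)/5) = (-5*cos(5*B_t/4)/32) dt + (-sin(5*B_t/4)/4) dB_t

Itô's formula for f(B_t) gives d f(B_t) = f'(B_t) dB_t + (1/2) f''(B_t) dt. Compute derivatives of f(x) = cos(5*x/4)/5:
  f'(x)  = -sin(5*x/4)/4
  f''(x) = -5*cos(5*x/4)/16
Substitute x = B_t and multiply the f'' term by 1/2:
  drift     = (1/2) * (-5*cos(5*x/4)/16) evaluated at B_t = -5*cos(5*B_t/4)/32
  diffusion = (-sin(5*x/4)/4) evaluated at B_t = -sin(5*B_t/4)/4
Therefore d(cos(5*B_t/4)/5) = (-5*cos(5*B_t/4)/32) dt + (-sin(5*B_t/4)/4) dB_t.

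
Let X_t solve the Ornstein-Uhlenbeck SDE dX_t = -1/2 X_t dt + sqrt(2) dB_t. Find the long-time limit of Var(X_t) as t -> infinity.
lim Var(X_t) = 2

The OU SDE dX = -theta X dt + sigma dB admits the integrating factor exp(theta t): d(exp(theta t) X_t) = sigma exp(theta t) dB_t. Integrating from 0 to t gives X_t = x_0 * exp(-theta t) + sigma * int_0^t exp(-theta (t-s)) dB_s for any initial x_0. The Itô integral has variance (by the Itô isometry) sigma^2 * int_0^t exp(-2 theta (t - s)) ds = sigma^2 * (1 - exp(-2 theta t)) / (2 theta), independent of x_0.
With theta = 1/2, sigma = sqrt(2):
  Var(X_t) = (sqrt(2))^2 * (1 - exp(-2*1/2 t)) / (2 * 1/2) = 2 - 2*exp(-t).
As t -> infinity, exp(-2*1/2 t) -> 0, so the stationary variance is sigma^2 / (2 theta) = 2.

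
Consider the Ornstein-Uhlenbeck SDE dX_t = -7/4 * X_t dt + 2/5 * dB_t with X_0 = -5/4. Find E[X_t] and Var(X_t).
E[X_t] = -5*exp(-7*t/4)/4; Var(X_t) = 8/175 - 8*exp(-7*t/2)/175

The OU SDE dX = -theta X dt + sigma dB admits the integrating factor exp(theta t): d(exp(theta t) X_t) = sigma exp(theta t) dB_t. Integrating from 0 to t:
  X_t = x_0 * exp(-theta t) + sigma * int_0^t exp(-theta (t-s)) dB_s.
The Itô integral has mean 0 and (by the Itô isometry) variance sigma^2 * int_0^t exp(-2 theta (t - s)) ds = sigma^2 * (1 - exp(-2 theta t)) / (2 theta).
With theta = 7/4, sigma = 2/5, x_0 = -5/4:
  E[X_t] = -5/4 * exp(-7/4 t) = -5*exp(-7*t/4)/4
  Var(X_t) = (2/5)^2 * (1 - exp(-2*7/4 t)) / (2 * 7/4) = 8/175 - 8*exp(-7*t/2)/175.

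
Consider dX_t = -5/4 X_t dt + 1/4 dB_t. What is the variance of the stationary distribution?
lim Var(X_t) = 1/40

The OU SDE dX = -theta X dt + sigma dB admits the integrating factor exp(theta t): d(exp(theta t) X_t) = sigma exp(theta t) dB_t. Integrating from 0 to t gives X_t = x_0 * exp(-theta t) + sigma * int_0^t exp(-theta (t-s)) dB_s for any initial x_0. The Itô integral has variance (by the Itô isometry) sigma^2 * int_0^t exp(-2 theta (t - s)) ds = sigma^2 * (1 - exp(-2 theta t)) / (2 theta), independent of x_0.
With theta = 5/4, sigma = 1/4:
  Var(X_t) = (1/4)^2 * (1 - exp(-2*5/4 t)) / (2 * 5/4) = 1/40 - exp(-5*t/2)/40.
As t -> infinity, exp(-2*5/4 t) -> 0, so the stationary variance is sigma^2 / (2 theta) = 1/40.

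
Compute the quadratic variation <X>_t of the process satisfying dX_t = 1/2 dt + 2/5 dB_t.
<X>_t = 4*t/25

For an Itô process dX_t = a(t) dt + b(t) dB_t, the quadratic variation is <X>_t = int_0^t b(s)^2 ds (the drift term does not contribute). Here b(s) = 2/5, so
  b(s)^2 = 4/25.
Integrating from 0 to t:
  <X>_t = int_0^t (4/25) ds = 4*t/25.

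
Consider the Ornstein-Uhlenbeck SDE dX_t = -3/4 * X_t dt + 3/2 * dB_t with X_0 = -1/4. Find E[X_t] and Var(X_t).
E[X_t] = -exp(-3*t/4)/4; Var(X_t) = 3/2 - 3*exp(-3*t/2)/2

The OU SDE dX = -theta X dt + sigma dB admits the integrating factor exp(theta t): d(exp(theta t) X_t) = sigma exp(theta t) dB_t. Integrating from 0 to t:
  X_t = x_0 * exp(-theta t) + sigma * int_0^t exp(-theta (t-s)) dB_s.
The Itô integral has mean 0 and (by the Itô isometry) variance sigma^2 * int_0^t exp(-2 theta (t - s)) ds = sigma^2 * (1 - exp(-2 theta t)) / (2 theta).
With theta = 3/4, sigma = 3/2, x_0 = -1/4:
  E[X_t] = -1/4 * exp(-3/4 t) = -exp(-3*t/4)/4
  Var(X_t) = (3/2)^2 * (1 - exp(-2*3/4 t)) / (2 * 3/4) = 3/2 - 3*exp(-3*t/2)/2.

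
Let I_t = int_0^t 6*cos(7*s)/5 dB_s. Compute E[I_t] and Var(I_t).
E[I_t] = 0; Var(I_t) = 18*t/25 + 9*sin(14*t)/175

The Itô integral of a deterministic integrand f(s) has mean 0 because each increment f(s) * (B_{s+ds} - B_s) has mean 0. By the Itô isometry:
  Var( int_0^t f(s) dB_s ) = E[ (int_0^t f(s) dB_s)^2 ] = int_0^t f(s)^2 ds.
Here f(s) = 6*cos(7*s)/5, so f(s)^2 = 36*cos(7*s)^2/25. Integrate:
  int_0^t (36*cos(7*s)^2/25) ds = 18*t/25 + 9*sin(14*t)/175.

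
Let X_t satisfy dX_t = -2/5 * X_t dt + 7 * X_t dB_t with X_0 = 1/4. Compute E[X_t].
E[X_t] = exp(-2*t/5)/4

For GBM dX = mu X dt + sigma X dB with X_0 = x_0, apply Itô to Y = log X: dY = (mu - sigma^2/2) dt + sigma dB, so Y_t = log(x_0) + (mu - sigma^2/2) t + sigma B_t and hence X_t = x_0 * exp((mu - sigma^2/2) t + sigma B_t).
With mu = -2/5, sigma = 7, x_0 = 1/4, this gives:
  X_t = 1/4 * exp((-249/10) * t + (7) * B_t).
Since sigma*B_t ~ Normal(0, sigma^2 t), E[exp(sigma*B_t)] = exp(sigma^2 t / 2); so E[X_t] = x_0 * exp((mu - sigma^2/2) t) * exp(sigma^2 t / 2) = x_0 * exp(mu t) = exp(-2*t/5)/4.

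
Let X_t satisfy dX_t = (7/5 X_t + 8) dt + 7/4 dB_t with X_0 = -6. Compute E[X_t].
E[X_t] = -2*exp(7*t/5)/7 - 40/7

Taking expectations and using E[dB_t] = 0, the mean m(t) = E[X_t] satisfies the ODE m'(t) = a m(t) + b with m(0) = x_0. With a = 7/5, b = 8, x_0 = -6, the solution is
  m(t) = x_0 * exp(a t) + (b/a) * (exp(a t) - 1)
       = (-6) * exp((7/5) t) + (8/(7/5)) * (exp((7/5) t) - 1)
       = -2*exp(7*t/5)/7 - 40/7.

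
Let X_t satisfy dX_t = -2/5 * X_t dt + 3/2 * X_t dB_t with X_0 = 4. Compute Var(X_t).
Var(X_t) = (16*exp(9*t/4) - 16)*exp(-4*t/5)

For GBM dX = mu X dt + sigma X dB with X_0 = x_0, apply Itô to Y = log X: dY = (mu - sigma^2/2) dt + sigma dB, so Y_t = log(x_0) + (mu - sigma^2/2) t + sigma B_t and hence X_t = x_0 * exp((mu - sigma^2/2) t + sigma B_t).
With mu = -2/5, sigma = 3/2, x_0 = 4, this gives:
  X_t = 4 * exp((-61/40) * t + (3/2) * B_t).
Since sigma*B_t ~ Normal(0, sigma^2 t), E[exp(sigma*B_t)] = exp(sigma^2 t / 2); so E[X_t] = x_0 * exp((mu - sigma^2/2) t) * exp(sigma^2 t / 2) = x_0 * exp(mu t) = 4*exp(-2*t/5).
Var(X_t) = E[X_t^2] - (E[X_t])^2 = x_0^2 * exp(2 mu t) * (exp(sigma^2 t) - 1) = (16*exp(9*t/4) - 16)*exp(-4*t/5).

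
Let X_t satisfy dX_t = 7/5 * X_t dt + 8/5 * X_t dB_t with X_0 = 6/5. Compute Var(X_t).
Var(X_t) = 36*(exp(64*t/25) - 1)*exp(14*t/5)/25

For GBM dX = mu X dt + sigma X dB with X_0 = x_0, apply Itô to Y = log X: dY = (mu - sigma^2/2) dt + sigma dB, so Y_t = log(x_0) + (mu - sigma^2/2) t + sigma B_t and hence X_t = x_0 * exp((mu - sigma^2/2) t + sigma B_t).
With mu = 7/5, sigma = 8/5, x_0 = 6/5, this gives:
  X_t = 6/5 * exp((3/25) * t + (8/5) * B_t).
Since sigma*B_t ~ Normal(0, sigma^2 t), E[exp(sigma*B_t)] = exp(sigma^2 t / 2); so E[X_t] = x_0 * exp((mu - sigma^2/2) t) * exp(sigma^2 t / 2) = x_0 * exp(mu t) = 6*exp(7*t/5)/5.
Var(X_t) = E[X_t^2] - (E[X_t])^2 = x_0^2 * exp(2 mu t) * (exp(sigma^2 t) - 1) = 36*(exp(64*t/25) - 1)*exp(14*t/5)/25.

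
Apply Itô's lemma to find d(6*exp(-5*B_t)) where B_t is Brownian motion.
d(6*exp(-5*B_t)) = (75*exp(-5*B_t)) dt + (-30*exp(-5*B_t)) dB_t

Itô's formula for f(B_t) gives d f(B_t) = f'(B_t) dB_t + (1/2) f''(B_t) dt. Compute derivatives of f(x) = 6*exp(-5*x):
  f'(x)  = -30*exp(-5*x)
  f''(x) = 150*exp(-5*x)
Substitute x = B_t and multiply the f'' term by 1/2:
  drift     = (1/2) * (150*exp(-5*x)) evaluated at B_t = 75*exp(-5*B_t)
  diffusion = (-30*exp(-5*x)) evaluated at B_t = -30*exp(-5*B_t)
Therefore d(6*exp(-5*B_t)) = (75*exp(-5*B_t)) dt + (-30*exp(-5*B_t)) dB_t.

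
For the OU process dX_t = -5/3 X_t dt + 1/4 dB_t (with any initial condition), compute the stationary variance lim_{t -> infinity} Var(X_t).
lim Var(X_t) = 3/160

The OU SDE dX = -theta X dt + sigma dB admits the integrating factor exp(theta t): d(exp(theta t) X_t) = sigma exp(theta t) dB_t. Integrating from 0 to t gives X_t = x_0 * exp(-theta t) + sigma * int_0^t exp(-theta (t-s)) dB_s for any initial x_0. The Itô integral has variance (by the Itô isometry) sigma^2 * int_0^t exp(-2 theta (t - s)) ds = sigma^2 * (1 - exp(-2 theta t)) / (2 theta), independent of x_0.
With theta = 5/3, sigma = 1/4:
  Var(X_t) = (1/4)^2 * (1 - exp(-2*5/3 t)) / (2 * 5/3) = 3/160 - 3*exp(-10*t/3)/160.
As t -> infinity, exp(-2*5/3 t) -> 0, so the stationary variance is sigma^2 / (2 theta) = 3/160.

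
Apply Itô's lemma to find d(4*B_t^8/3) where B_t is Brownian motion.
d(4*B_t^8/3) = (112*B_t^6/3) dt + (32*B_t^7/3) dB_t

Itô's formula for f(B_t) gives d f(B_t) = f'(B_t) dB_t + (1/2) f''(B_t) dt. Compute derivatives of f(x) = 4*x^8/3:
  f'(x)  = 32*x^7/3
  f''(x) = 224*x^6/3
Substitute x = B_t and multiply the f'' term by 1/2:
  drift     = (1/2) * (224*x^6/3) evaluated at B_t = 112*B_t^6/3
  diffusion = (32*x^7/3) evaluated at B_t = 32*B_t^7/3
Therefore d(4*B_t^8/3) = (112*B_t^6/3) dt + (32*B_t^7/3) dB_t.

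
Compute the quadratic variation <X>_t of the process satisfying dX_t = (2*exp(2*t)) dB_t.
<X>_t = exp(4*t) - 1

For an Itô process dX_t = a(t) dt + b(t) dB_t, the quadratic variation is <X>_t = int_0^t b(s)^2 ds (the drift term does not contribute). Here b(s) = 2*exp(2*s), so
  b(s)^2 = 4*exp(4*s).
Integrating from 0 to t:
  <X>_t = int_0^t (4*exp(4*s)) ds = exp(4*t) - 1.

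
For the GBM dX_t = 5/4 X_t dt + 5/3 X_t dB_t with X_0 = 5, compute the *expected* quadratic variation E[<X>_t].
E[<X>_t] = 250*exp(95*t/18)/19 - 250/19

<X>_t = int_0^t ((5/3) * X_s)^2 ds. Taking expectation inside the integral: E[<X>_t] = (5/3)^2 * int_0^t E[X_s^2] ds. For GBM, E[X_s^2] = x_0^2 * exp((2 mu + sigma^2) s). Integrating:
  E[<X>_t] = (5/3)^2 * 5^2 * (exp((2*(5/4) + (5/3)^2) t) - 1) / (2*(5/4) + (5/3)^2)
           = (5/3)^2 * 5^2 * (exp((95/18) t) - 1) / (95/18) = 250*exp(95*t/18)/19 - 250/19.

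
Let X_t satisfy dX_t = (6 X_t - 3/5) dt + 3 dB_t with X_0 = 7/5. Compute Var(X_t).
Var(X_t) = 3*exp(12*t)/4 - 3/4

The variance V(t) = Var(X_t) satisfies V'(t) = 2 a V(t) + c^2 with V(0) = 0 (drift coefficient is linear in X, diffusion is constant). With a = 6, c = 3, the solution is
  V(t) = (c^2 / (2 a)) * (exp(2 a t) - 1)
       = (3^2 / (2*6)) * (exp(12 t) - 1)
       = 3*exp(12*t)/4 - 3/4.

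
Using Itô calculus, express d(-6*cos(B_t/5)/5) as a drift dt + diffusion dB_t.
d(-6*cos(B_t/5)/5) = (3*cos(B_t/5)/125) dt + (6*sin(B_t/5)/25) dB_t

Itô's formula for f(B_t) gives d f(B_t) = f'(B_t) dB_t + (1/2) f''(B_t) dt. Compute derivatives of f(x) = -6*cos(x/5)/5:
  f'(x)  = 6*sin(x/5)/25
  f''(x) = 6*cos(x/5)/125
Substitute x = B_t and multiply the f'' term by 1/2:
  drift     = (1/2) * (6*cos(x/5)/125) evaluated at B_t = 3*cos(B_t/5)/125
  diffusion = (6*sin(x/5)/25) evaluated at B_t = 6*sin(B_t/5)/25
Therefore d(-6*cos(B_t/5)/5) = (3*cos(B_t/5)/125) dt + (6*sin(B_t/5)/25) dB_t.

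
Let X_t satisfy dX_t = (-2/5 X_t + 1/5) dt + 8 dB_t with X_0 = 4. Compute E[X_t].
E[X_t] = 1/2 + 7*exp(-2*t/5)/2

Taking expectations and using E[dB_t] = 0, the mean m(t) = E[X_t] satisfies the ODE m'(t) = a m(t) + b with m(0) = x_0. With a = -2/5, b = 1/5, x_0 = 4, the solution is
  m(t) = x_0 * exp(a t) + (b/a) * (exp(a t) - 1)
       = 4 * exp((-2/5) t) + ((1/5)/(-2/5)) * (exp((-2/5) t) - 1)
       = 1/2 + 7*exp(-2*t/5)/2.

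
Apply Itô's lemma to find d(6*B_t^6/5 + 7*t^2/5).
d(6*B_t^6/5 + 7*t^2/5) = (18*B_t^4 + 14*t/5) dt + (36*B_t^5/5) dB_t

Itô's formula for f(t, x): d f(t, B_t) = (f_t + (1/2) f_xx) dt + f_x dB_t. Compute partials of f(t, x) = 7*t^2/5 + 6*x^6/5:
  f_t(t,x)  = 14*t/5
  f_x(t,x)  = 36*x^5/5
  f_xx(t,x) = 36*x^4
Assemble drift = f_t + (1/2) f_xx = 14*t/5 + 18*x^4 and diffusion = f_x = 36*x^5/5. Substituting x = B_t:
  d(6*B_t^6/5 + 7*t^2/5) = (18*B_t^4 + 14*t/5) dt + (36*B_t^5/5) dB_t.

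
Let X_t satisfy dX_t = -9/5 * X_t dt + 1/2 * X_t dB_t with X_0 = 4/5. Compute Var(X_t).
Var(X_t) = (16*exp(t/4) - 16)*exp(-18*t/5)/25

For GBM dX = mu X dt + sigma X dB with X_0 = x_0, apply Itô to Y = log X: dY = (mu - sigma^2/2) dt + sigma dB, so Y_t = log(x_0) + (mu - sigma^2/2) t + sigma B_t and hence X_t = x_0 * exp((mu - sigma^2/2) t + sigma B_t).
With mu = -9/5, sigma = 1/2, x_0 = 4/5, this gives:
  X_t = 4/5 * exp((-77/40) * t + (1/2) * B_t).
Since sigma*B_t ~ Normal(0, sigma^2 t), E[exp(sigma*B_t)] = exp(sigma^2 t / 2); so E[X_t] = x_0 * exp((mu - sigma^2/2) t) * exp(sigma^2 t / 2) = x_0 * exp(mu t) = 4*exp(-9*t/5)/5.
Var(X_t) = E[X_t^2] - (E[X_t])^2 = x_0^2 * exp(2 mu t) * (exp(sigma^2 t) - 1) = (16*exp(t/4) - 16)*exp(-18*t/5)/25.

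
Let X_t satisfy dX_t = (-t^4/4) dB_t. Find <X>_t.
<X>_t = t^9/144

For an Itô process dX_t = a(t) dt + b(t) dB_t, the quadratic variation is <X>_t = int_0^t b(s)^2 ds (the drift term does not contribute). Here b(s) = -s^4/4, so
  b(s)^2 = s^8/16.
Integrating from 0 to t:
  <X>_t = int_0^t (s^8/16) ds = t^9/144.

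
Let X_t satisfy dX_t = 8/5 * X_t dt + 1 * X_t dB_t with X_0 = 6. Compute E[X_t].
E[X_t] = 6*exp(8*t/5)

For GBM dX = mu X dt + sigma X dB with X_0 = x_0, apply Itô to Y = log X: dY = (mu - sigma^2/2) dt + sigma dB, so Y_t = log(x_0) + (mu - sigma^2/2) t + sigma B_t and hence X_t = x_0 * exp((mu - sigma^2/2) t + sigma B_t).
With mu = 8/5, sigma = 1, x_0 = 6, this gives:
  X_t = 6 * exp((11/10) * t + (1) * B_t).
Since sigma*B_t ~ Normal(0, sigma^2 t), E[exp(sigma*B_t)] = exp(sigma^2 t / 2); so E[X_t] = x_0 * exp((mu - sigma^2/2) t) * exp(sigma^2 t / 2) = x_0 * exp(mu t) = 6*exp(8*t/5).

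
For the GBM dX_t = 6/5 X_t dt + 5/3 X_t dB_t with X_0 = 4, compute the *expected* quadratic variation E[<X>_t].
E[<X>_t] = 2000*exp(233*t/45)/233 - 2000/233

<X>_t = int_0^t ((5/3) * X_s)^2 ds. Taking expectation inside the integral: E[<X>_t] = (5/3)^2 * int_0^t E[X_s^2] ds. For GBM, E[X_s^2] = x_0^2 * exp((2 mu + sigma^2) s). Integrating:
  E[<X>_t] = (5/3)^2 * 4^2 * (exp((2*(6/5) + (5/3)^2) t) - 1) / (2*(6/5) + (5/3)^2)
           = (5/3)^2 * 4^2 * (exp((233/45) t) - 1) / (233/45) = 2000*exp(233*t/45)/233 - 2000/233.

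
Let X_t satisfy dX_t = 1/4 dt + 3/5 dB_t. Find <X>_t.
<X>_t = 9*t/25

For an Itô process dX_t = a(t) dt + b(t) dB_t, the quadratic variation is <X>_t = int_0^t b(s)^2 ds (the drift term does not contribute). Here b(s) = 3/5, so
  b(s)^2 = 9/25.
Integrating from 0 to t:
  <X>_t = int_0^t (9/25) ds = 9*t/25.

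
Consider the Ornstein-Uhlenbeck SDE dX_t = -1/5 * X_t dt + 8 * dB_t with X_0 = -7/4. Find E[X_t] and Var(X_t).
E[X_t] = -7*exp(-t/5)/4; Var(X_t) = 160 - 160*exp(-2*t/5)

The OU SDE dX = -theta X dt + sigma dB admits the integrating factor exp(theta t): d(exp(theta t) X_t) = sigma exp(theta t) dB_t. Integrating from 0 to t:
  X_t = x_0 * exp(-theta t) + sigma * int_0^t exp(-theta (t-s)) dB_s.
The Itô integral has mean 0 and (by the Itô isometry) variance sigma^2 * int_0^t exp(-2 theta (t - s)) ds = sigma^2 * (1 - exp(-2 theta t)) / (2 theta).
With theta = 1/5, sigma = 8, x_0 = -7/4:
  E[X_t] = -7/4 * exp(-1/5 t) = -7*exp(-t/5)/4
  Var(X_t) = (8)^2 * (1 - exp(-2*1/5 t)) / (2 * 1/5) = 160 - 160*exp(-2*t/5).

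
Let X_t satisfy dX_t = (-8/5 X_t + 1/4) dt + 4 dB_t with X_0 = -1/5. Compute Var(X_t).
Var(X_t) = 5 - 5*exp(-16*t/5)

The variance V(t) = Var(X_t) satisfies V'(t) = 2 a V(t) + c^2 with V(0) = 0 (drift coefficient is linear in X, diffusion is constant). With a = -8/5, c = 4, the solution is
  V(t) = (c^2 / (2 a)) * (exp(2 a t) - 1)
       = (4^2 / (2*(-8/5))) * (exp((-16/5) t) - 1)
       = 5 - 5*exp(-16*t/5).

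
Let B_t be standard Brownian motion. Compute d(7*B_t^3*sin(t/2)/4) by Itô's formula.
d(7*B_t^3*sin(t/2)/4) = (7*B_t*(B_t^2*cos(t/2) + 6*sin(t/2))/8) dt + (21*B_t^2*sin(t/2)/4) dB_t

Itô's formula for f(t, x): d f(t, B_t) = (f_t + (1/2) f_xx) dt + f_x dB_t. Compute partials of f(t, x) = 7*x^3*sin(t/2)/4:
  f_t(t,x)  = 7*x^3*cos(t/2)/8
  f_x(t,x)  = 21*x^2*sin(t/2)/4
  f_xx(t,x) = 21*x*sin(t/2)/2
Assemble drift = f_t + (1/2) f_xx = 7*x*(x^2*cos(t/2) + 6*sin(t/2))/8 and diffusion = f_x = 21*x^2*sin(t/2)/4. Substituting x = B_t:
  d(7*B_t^3*sin(t/2)/4) = (7*B_t*(B_t^2*cos(t/2) + 6*sin(t/2))/8) dt + (21*B_t^2*sin(t/2)/4) dB_t.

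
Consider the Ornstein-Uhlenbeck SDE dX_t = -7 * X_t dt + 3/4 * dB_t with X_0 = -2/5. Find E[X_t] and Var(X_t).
E[X_t] = -2*exp(-7*t)/5; Var(X_t) = 9/224 - 9*exp(-14*t)/224

The OU SDE dX = -theta X dt + sigma dB admits the integrating factor exp(theta t): d(exp(theta t) X_t) = sigma exp(theta t) dB_t. Integrating from 0 to t:
  X_t = x_0 * exp(-theta t) + sigma * int_0^t exp(-theta (t-s)) dB_s.
The Itô integral has mean 0 and (by the Itô isometry) variance sigma^2 * int_0^t exp(-2 theta (t - s)) ds = sigma^2 * (1 - exp(-2 theta t)) / (2 theta).
With theta = 7, sigma = 3/4, x_0 = -2/5:
  E[X_t] = -2/5 * exp(-7 t) = -2*exp(-7*t)/5
  Var(X_t) = (3/4)^2 * (1 - exp(-2*7 t)) / (2 * 7) = 9/224 - 9*exp(-14*t)/224.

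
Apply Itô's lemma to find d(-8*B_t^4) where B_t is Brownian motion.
d(-8*B_t^4) = (-48*B_t^2) dt + (-32*B_t^3) dB_t

Itô's formula for f(B_t) gives d f(B_t) = f'(B_t) dB_t + (1/2) f''(B_t) dt. Compute derivatives of f(x) = -8*x^4:
  f'(x)  = -32*x^3
  f''(x) = -96*x^2
Substitute x = B_t and multiply the f'' term by 1/2:
  drift     = (1/2) * (-96*x^2) evaluated at B_t = -48*B_t^2
  diffusion = (-32*x^3) evaluated at B_t = -32*B_t^3
Therefore d(-8*B_t^4) = (-48*B_t^2) dt + (-32*B_t^3) dB_t.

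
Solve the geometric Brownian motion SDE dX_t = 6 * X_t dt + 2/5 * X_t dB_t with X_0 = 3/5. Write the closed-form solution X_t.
X_t = 3/5 * exp((148/25) * t + (2/5) * B_t)

For GBM dX = mu X dt + sigma X dB with X_0 = x_0, apply Itô to Y = log X: dY = (mu - sigma^2/2) dt + sigma dB, so Y_t = log(x_0) + (mu - sigma^2/2) t + sigma B_t and hence X_t = x_0 * exp((mu - sigma^2/2) t + sigma B_t).
With mu = 6, sigma = 2/5, x_0 = 3/5, this gives:
  X_t = 3/5 * exp((148/25) * t + (2/5) * B_t).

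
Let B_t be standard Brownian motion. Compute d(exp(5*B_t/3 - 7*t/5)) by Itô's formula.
d(exp(5*B_t/3 - 7*t/5)) = (-exp(5*B_t/3 - 7*t/5)/90) dt + (5*exp(5*B_t/3 - 7*t/5)/3) dB_t

Itô's formula for f(t, x): d f(t, B_t) = (f_t + (1/2) f_xx) dt + f_x dB_t. Compute partials of f(t, x) = exp(-7*t/5 + 5*x/3):
  f_t(t,x)  = -7*exp(-7*t/5 + 5*x/3)/5
  f_x(t,x)  = 5*exp(-7*t/5 + 5*x/3)/3
  f_xx(t,x) = 25*exp(-7*t/5 + 5*x/3)/9
Assemble drift = f_t + (1/2) f_xx = -exp(-7*t/5 + 5*x/3)/90 and diffusion = f_x = 5*exp(-7*t/5 + 5*x/3)/3. Substituting x = B_t:
  d(exp(5*B_t/3 - 7*t/5)) = (-exp(5*B_t/3 - 7*t/5)/90) dt + (5*exp(5*B_t/3 - 7*t/5)/3) dB_t.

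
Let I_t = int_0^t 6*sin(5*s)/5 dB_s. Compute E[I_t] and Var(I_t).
E[I_t] = 0; Var(I_t) = 18*t/25 - 9*sin(10*t)/125

The Itô integral of a deterministic integrand f(s) has mean 0 because each increment f(s) * (B_{s+ds} - B_s) has mean 0. By the Itô isometry:
  Var( int_0^t f(s) dB_s ) = E[ (int_0^t f(s) dB_s)^2 ] = int_0^t f(s)^2 ds.
Here f(s) = 6*sin(5*s)/5, so f(s)^2 = 36*sin(5*s)^2/25. Integrate:
  int_0^t (36*sin(5*s)^2/25) ds = 18*t/25 - 9*sin(10*t)/125.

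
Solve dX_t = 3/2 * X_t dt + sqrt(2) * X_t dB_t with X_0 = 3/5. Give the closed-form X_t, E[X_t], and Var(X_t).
X_t = 3/5 * exp((1/2) t + (sqrt(2)) B_t); E[X_t] = 3*exp(3*t/2)/5; Var(X_t) = 9*(exp(2*t) - 1)*exp(3*t)/25

For GBM dX = mu X dt + sigma X dB with X_0 = x_0, apply Itô to Y = log X: dY = (mu - sigma^2/2) dt + sigma dB, so Y_t = log(x_0) + (mu - sigma^2/2) t + sigma B_t and hence X_t = x_0 * exp((mu - sigma^2/2) t + sigma B_t).
With mu = 3/2, sigma = sqrt(2), x_0 = 3/5, this gives:
  X_t = 3/5 * exp((1/2) * t + (sqrt(2)) * B_t).
Since sigma*B_t ~ Normal(0, sigma^2 t), E[exp(sigma*B_t)] = exp(sigma^2 t / 2); so E[X_t] = x_0 * exp((mu - sigma^2/2) t) * exp(sigma^2 t / 2) = x_0 * exp(mu t) = 3*exp(3*t/2)/5.
Var(X_t) = E[X_t^2] - (E[X_t])^2 = x_0^2 * exp(2 mu t) * (exp(sigma^2 t) - 1) = 9*(exp(2*t) - 1)*exp(3*t)/25.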